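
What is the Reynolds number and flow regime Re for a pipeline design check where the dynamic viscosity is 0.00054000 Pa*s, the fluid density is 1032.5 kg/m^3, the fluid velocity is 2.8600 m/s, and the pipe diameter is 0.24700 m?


Step 1: Re = rho*vel*D/mu = 1032.5*2.86*0.247/0.00054 = 1.3507e+06
Step 2: Re = 1.3507e+06 > 4000, so flow is turbulent.
Re = 1.3507e+06 (turbulent)


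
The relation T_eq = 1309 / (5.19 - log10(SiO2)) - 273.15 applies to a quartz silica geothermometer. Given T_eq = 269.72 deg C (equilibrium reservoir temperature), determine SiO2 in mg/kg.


SiO2 = 10^(5.19 - 1309/(T_eq + 273.15))
SiO2 = 10^(5.19 - 1309/(269.72 + 273.15))
SiO2 = 600.82 mg/kg


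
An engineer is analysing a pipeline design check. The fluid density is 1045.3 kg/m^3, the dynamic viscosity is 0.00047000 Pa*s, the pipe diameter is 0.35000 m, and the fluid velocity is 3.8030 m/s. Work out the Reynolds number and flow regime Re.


Step 1: Re = rho*vel*D/mu = 1045.3*3.803*0.35/0.00047 = 2.9603e+06
Step 2: Re = 2.9603e+06 > 4000, so flow is turbulent.
Re = 2.9603e+06 (turbulent)


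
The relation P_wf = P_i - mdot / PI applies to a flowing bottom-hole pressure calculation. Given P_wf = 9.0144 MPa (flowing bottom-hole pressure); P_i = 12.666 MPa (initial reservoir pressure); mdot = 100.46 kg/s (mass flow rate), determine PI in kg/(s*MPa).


PI = mdot / (P_i - P_wf)
PI = 100.46 / (12.666 - 9.0144)
PI = 27.511 kg/(s*MPa)


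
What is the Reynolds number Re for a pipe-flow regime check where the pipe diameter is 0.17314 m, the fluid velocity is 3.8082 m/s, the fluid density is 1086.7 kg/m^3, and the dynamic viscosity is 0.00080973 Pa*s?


Re = rho * vel * D / mu
Re = 1086.7 * 3.8082 * 0.17314 / 0.00080973
Re = 8.8488e+05


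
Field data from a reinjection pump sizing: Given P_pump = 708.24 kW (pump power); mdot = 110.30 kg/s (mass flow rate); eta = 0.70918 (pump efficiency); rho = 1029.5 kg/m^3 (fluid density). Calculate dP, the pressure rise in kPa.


dP = P_pump * rho * eta / mdot
dP = 708.24 * 1029.5 * 0.70918 / 110.30
dP = 4688.0 kPa


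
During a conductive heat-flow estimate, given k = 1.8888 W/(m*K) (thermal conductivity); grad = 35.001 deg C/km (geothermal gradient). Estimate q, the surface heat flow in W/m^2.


q = k * grad / 1000
q = 1.8888 * 35.001 / 1000
q = 0.066110 W/m^2


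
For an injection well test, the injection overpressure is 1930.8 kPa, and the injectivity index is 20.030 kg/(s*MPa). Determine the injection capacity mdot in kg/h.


mdot = II * dP / 1000
mdot = 20.030 * 1930.8 / 1000
mdot = 38.67392 kg/s
Convert: 38.67392 kg/s * 3600.0 = 1.3923e+05 kg/h
mdot = 1.3923e+05 kg/h


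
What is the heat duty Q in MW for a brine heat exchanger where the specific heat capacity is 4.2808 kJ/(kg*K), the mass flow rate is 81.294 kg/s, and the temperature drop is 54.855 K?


Q = mdot * cp * dT / 1000
Q = 81.294 * 4.2808 * 54.855 / 1000
Q = 19.090 MW


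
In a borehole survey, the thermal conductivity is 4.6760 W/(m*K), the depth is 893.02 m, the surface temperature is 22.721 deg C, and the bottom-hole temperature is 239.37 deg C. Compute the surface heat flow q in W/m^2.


Step 1: grad = (T_d - T_surf)/d * 1000 = (239.37 - 22.721)/893.02 * 1000 = 242.6026 deg C/km
Step 2: q = k * grad / 1000 = 4.676 * 242.6026 / 1000 = 1.1344 W/m^2
q = 1.1344 W/m^2


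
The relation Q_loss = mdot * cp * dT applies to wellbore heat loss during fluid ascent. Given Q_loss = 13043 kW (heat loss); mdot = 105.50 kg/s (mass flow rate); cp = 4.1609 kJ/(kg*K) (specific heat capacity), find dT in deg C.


dT = Q_loss / (mdot * cp)
dT = 13043 / (105.50 * 4.1609)
dT = 29.71240 K
Convert (temperature difference, 1 K = 1 deg C): 29.71240 K = 29.71240 deg C
dT = 29.712 deg C


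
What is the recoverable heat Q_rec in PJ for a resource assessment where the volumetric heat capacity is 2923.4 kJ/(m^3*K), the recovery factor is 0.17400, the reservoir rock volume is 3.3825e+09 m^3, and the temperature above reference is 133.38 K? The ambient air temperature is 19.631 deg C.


Step 1: Q_s = Vr*rhoc*dT/1e12 = 3.3825e+09*2923.4*133.38/1e12 = 1318.915 PJ
Step 2: Q_rec = Q_s * RF = 1318.915 * 0.174 = 229.49 PJ
Q_rec = 229.49 PJ


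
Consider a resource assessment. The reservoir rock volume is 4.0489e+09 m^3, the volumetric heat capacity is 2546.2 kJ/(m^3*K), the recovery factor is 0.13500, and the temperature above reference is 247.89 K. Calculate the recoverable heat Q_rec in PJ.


Step 1: Q_s = Vr*rhoc*dT/1e12 = 4.0489e+09*2546.2*247.89/1e12 = 2555.575 PJ
Step 2: Q_rec = Q_s * RF = 2555.575 * 0.135 = 345.00 PJ
Q_rec = 345.00 PJ


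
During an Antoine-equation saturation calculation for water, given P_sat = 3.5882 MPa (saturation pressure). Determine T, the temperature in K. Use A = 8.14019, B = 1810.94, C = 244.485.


T = B / (A - log10(P_sat * 760 / 0.101325)) - C
T = 1810.94 / (8.14019 - log10(3.5882 * 760 / 0.101325)) - 244.485
T = 243.6105 deg C
Convert to K: 243.6105 + 273.15 = 516.76 K
T = 516.76 K


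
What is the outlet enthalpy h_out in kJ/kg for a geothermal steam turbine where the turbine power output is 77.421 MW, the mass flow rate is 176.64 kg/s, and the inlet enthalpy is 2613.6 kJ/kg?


h_out = h_in - P * 1000 / mdot
h_out = 2613.6 - 77.421 * 1000 / 176.64
h_out = 2175.3 kJ/kg


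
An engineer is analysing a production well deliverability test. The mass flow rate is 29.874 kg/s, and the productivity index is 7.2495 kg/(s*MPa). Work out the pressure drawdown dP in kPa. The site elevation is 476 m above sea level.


dP = mdot * 1000 / PI
dP = 29.874 * 1000 / 7.2495
dP = 4120.8 kPa


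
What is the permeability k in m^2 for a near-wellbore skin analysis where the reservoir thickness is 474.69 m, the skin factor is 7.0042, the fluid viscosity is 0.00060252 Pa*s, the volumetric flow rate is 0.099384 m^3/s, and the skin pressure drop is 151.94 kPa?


k = S*q*mu / (2*pi*dP_s*1000*hr)
k = 7.0042*0.099384*0.00060252 / (2*pi*151.94*1000*474.69)
k = 9.2552e-13 m^2


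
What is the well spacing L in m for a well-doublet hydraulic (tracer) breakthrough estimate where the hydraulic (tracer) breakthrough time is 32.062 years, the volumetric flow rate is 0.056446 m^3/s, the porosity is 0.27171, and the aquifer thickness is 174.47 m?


L = sqrt(t_bt*365.25*86400*3*Qv / (pi*hr*phi))
L = sqrt(32.062*365.25*86400*3*0.056446 / (pi*174.47*0.27171))
L = 1072.6 m


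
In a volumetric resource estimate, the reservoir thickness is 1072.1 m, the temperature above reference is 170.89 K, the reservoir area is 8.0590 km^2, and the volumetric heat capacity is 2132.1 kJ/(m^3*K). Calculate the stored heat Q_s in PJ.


Step 1: Vr = A*1e6*hr = 8.059*1e6*1072.1 = 8.640054e+09 m^3
Step 2: Q_s = Vr*rhoc*dT/1e12 = 8.640054e+09*2132.1*170.89/1e12 = 3148.0 PJ
Q_s = 3148.0 PJ


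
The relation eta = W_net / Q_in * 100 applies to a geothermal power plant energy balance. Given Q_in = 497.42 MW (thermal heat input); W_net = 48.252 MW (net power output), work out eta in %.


eta = W_net / Q_in * 100
eta = 48.252 / 497.42 * 100
eta = 9.7005 %


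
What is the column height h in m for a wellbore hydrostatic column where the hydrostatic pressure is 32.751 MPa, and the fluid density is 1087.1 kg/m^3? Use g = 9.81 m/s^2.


h = P * 1e6 / (g * rho)
h = 32.751 * 1e6 / (9.81 * 1087.1)
h = 3071.0 m


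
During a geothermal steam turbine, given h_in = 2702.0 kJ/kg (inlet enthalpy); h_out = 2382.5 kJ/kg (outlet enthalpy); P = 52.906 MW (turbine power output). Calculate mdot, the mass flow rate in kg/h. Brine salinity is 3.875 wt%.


mdot = P * 1000 / (h_in - h_out)
mdot = 52.906 * 1000 / (2702.0 - 2382.5)
mdot = 165.5900 kg/s
Convert: 165.5900 kg/s * 3600.0 = 5.9612e+05 kg/h
mdot = 5.9612e+05 kg/h


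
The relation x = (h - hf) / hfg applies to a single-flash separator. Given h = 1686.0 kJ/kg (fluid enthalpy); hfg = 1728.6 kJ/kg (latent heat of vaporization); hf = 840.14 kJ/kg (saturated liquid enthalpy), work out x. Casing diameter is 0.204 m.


x = (h - hf) / hfg
x = (1686.0 - 840.14) / 1728.6
x = 0.48933


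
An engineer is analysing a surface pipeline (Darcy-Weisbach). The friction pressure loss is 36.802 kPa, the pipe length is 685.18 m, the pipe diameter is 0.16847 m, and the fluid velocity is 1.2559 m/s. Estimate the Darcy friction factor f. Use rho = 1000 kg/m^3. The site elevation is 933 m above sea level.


f = dP*1000 / ((L/D)*(rho*vel^2/2))
f = 36.802*1000 / ((685.18/0.16847)*(1000*1.2559^2/2))
f = 0.011474


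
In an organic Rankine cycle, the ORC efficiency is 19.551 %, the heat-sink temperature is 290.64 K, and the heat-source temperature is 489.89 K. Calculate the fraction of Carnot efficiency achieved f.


f = (eta_orc/100) / (1 - Tc/Th)
f = (19.551/100) / (1 - 290.64/489.89)
f = 0.48069


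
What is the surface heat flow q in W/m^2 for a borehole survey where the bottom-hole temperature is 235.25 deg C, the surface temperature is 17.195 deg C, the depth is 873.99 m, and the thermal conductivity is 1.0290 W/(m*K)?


Step 1: grad = (T_d - T_surf)/d * 1000 = (235.25 - 17.195)/873.99 * 1000 = 249.4937 deg C/km
Step 2: q = k * grad / 1000 = 1.029 * 249.4937 / 1000 = 0.25673 W/m^2
q = 0.25673 W/m^2


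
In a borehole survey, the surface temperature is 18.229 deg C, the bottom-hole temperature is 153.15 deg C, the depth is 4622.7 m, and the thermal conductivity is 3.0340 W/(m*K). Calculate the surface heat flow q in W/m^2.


Step 1: grad = (T_d - T_surf)/d * 1000 = (153.15 - 18.229)/4622.7 * 1000 = 29.18662 deg C/km
Step 2: q = k * grad / 1000 = 3.034 * 29.18662 / 1000 = 0.088552 W/m^2
q = 0.088552 W/m^2


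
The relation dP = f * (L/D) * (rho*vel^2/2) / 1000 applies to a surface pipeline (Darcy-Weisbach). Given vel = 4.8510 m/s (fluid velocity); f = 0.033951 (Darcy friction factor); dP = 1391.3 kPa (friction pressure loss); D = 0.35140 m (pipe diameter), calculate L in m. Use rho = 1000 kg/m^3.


L = dP*1000*D / (f*rho*vel^2/2)
L = 1391.3*1000*0.35140 / (0.033951*1000*4.8510^2/2)
L = 1223.9 m


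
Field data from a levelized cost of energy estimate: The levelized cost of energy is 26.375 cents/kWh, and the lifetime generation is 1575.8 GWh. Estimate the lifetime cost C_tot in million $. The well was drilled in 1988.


C_tot = LCOE / 100 * E_tot
C_tot = 26.375 / 100 * 1575.8
C_tot = 415.62 million $


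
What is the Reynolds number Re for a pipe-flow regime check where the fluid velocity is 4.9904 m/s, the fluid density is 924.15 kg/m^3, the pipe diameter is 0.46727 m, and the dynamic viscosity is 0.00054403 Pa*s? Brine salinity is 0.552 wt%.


Re = rho * vel * D / mu
Re = 924.15 * 4.9904 * 0.46727 / 0.00054403
Re = 3.9612e+06


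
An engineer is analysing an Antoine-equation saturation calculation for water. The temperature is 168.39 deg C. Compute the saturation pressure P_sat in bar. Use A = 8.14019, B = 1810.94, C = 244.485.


P_sat = 10^(A - B/(C + T)) / 760 * 0.101325
P_sat = 10^(8.14019 - 1810.94/(244.485 + 168.39)) / 760 * 0.101325
P_sat = 0.7566985 MPa
Convert: 0.7566985 MPa * 10.0 = 7.5670 bar
P_sat = 7.5670 bar


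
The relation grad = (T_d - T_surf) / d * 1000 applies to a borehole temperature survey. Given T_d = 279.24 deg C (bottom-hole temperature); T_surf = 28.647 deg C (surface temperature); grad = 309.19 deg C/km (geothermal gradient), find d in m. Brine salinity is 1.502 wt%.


d = (T_d - T_surf) / grad * 1000
d = (279.24 - 28.647) / 309.19 * 1000
d = 810.48 m


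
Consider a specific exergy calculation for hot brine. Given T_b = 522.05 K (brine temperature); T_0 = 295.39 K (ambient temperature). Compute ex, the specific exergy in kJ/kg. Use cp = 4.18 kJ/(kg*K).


ex = cp * ((T_b - T_0) - T_0 * ln(T_b/T_0))
ex = 4.18 * ((522.05 - 295.39) - 295.39 * ln(522.05/295.39))
ex = 244.30 kJ/kg


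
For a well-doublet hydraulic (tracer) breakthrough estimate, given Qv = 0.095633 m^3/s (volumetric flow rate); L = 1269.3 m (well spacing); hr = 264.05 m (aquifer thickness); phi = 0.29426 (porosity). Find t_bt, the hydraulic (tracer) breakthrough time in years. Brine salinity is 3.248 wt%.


t_bt = pi * hr * phi * L^2 / (3 * Qv) / (365.25*86400)
t_bt = pi * 264.05 * 0.29426 * 1269.3^2 / (3 * 0.095633) / (365.25*86400)
t_bt = 43.437 years


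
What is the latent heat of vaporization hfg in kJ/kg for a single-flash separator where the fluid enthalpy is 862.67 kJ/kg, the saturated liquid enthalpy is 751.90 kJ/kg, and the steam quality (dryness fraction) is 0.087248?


hfg = (h - hf) / x
hfg = (862.67 - 751.90) / 0.087248
hfg = 1269.6 kJ/kg


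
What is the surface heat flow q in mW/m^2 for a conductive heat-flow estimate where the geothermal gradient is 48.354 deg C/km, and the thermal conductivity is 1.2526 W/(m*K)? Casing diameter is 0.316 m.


q = k * grad / 1000
q = 1.2526 * 48.354 / 1000
q = 0.06056822 W/m^2
Convert: 0.06056822 W/m^2 * 1000.0 = 60.568 mW/m^2
q = 60.568 mW/m^2


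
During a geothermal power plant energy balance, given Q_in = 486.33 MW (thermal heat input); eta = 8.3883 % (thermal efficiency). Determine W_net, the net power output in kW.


W_net = eta / 100 * Q_in
W_net = 8.3883 / 100 * 486.33
W_net = 40.79482 MW
Convert: 40.79482 MW * 1000.0 = 40795 kW
W_net = 40795 kW


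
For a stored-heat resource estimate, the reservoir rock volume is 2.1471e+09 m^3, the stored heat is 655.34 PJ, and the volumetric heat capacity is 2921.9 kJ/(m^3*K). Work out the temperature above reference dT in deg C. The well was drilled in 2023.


dT = Q_s * 1e12 / (Vr * rhoc)
dT = 655.34 * 1e12 / (2.1471e+09 * 2921.9)
dT = 104.4598 K
Convert (temperature difference, 1 K = 1 deg C): 104.4598 K = 104.4598 deg C
dT = 104.46 deg C


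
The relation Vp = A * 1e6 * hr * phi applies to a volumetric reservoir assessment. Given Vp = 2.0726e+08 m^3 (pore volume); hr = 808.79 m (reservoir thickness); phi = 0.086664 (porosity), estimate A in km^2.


A = Vp / (1e6 * hr * phi)
A = 2.0726e+08 / (1e6 * 808.79 * 0.086664)
A = 2.9569 km^2


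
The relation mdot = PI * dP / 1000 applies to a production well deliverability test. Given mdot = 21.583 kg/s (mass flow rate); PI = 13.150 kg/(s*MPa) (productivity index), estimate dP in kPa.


dP = mdot * 1000 / PI
dP = 21.583 * 1000 / 13.150
dP = 1641.3 kPa


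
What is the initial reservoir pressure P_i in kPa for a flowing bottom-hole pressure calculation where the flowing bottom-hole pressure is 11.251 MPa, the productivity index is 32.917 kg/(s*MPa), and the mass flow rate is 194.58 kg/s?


P_i = P_wf + mdot / PI
P_i = 11.251 + 194.58 / 32.917
P_i = 17.16223 MPa
Convert: 17.16223 MPa * 1000.0 = 17162 kPa
P_i = 17162 kPa


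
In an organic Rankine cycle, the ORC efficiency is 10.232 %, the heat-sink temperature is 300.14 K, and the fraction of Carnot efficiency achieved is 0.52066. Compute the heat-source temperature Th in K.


Th = Tc / (1 - (eta_orc/100)/f)
Th = 300.14 / (1 - (10.232/100)/0.52066)
Th = 373.55 K


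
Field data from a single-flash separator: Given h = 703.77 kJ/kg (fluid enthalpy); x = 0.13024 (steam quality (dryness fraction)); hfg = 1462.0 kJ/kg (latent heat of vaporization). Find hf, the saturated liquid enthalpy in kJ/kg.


hf = h - x * hfg
hf = 703.77 - 0.13024 * 1462.0
hf = 513.36 kJ/kg


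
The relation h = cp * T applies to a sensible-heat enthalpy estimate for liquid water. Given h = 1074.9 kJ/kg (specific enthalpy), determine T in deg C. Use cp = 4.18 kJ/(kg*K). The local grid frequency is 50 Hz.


T = h / cp
T = 1074.9 / 4.18
T = 257.15 deg C


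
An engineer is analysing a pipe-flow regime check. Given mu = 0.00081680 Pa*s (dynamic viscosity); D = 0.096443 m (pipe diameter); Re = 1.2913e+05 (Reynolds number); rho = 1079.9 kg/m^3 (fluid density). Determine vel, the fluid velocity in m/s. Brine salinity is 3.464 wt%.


vel = Re * mu / (rho * D)
vel = 1.2913e+05 * 0.00081680 / (1079.9 * 0.096443)
vel = 1.0127 m/s


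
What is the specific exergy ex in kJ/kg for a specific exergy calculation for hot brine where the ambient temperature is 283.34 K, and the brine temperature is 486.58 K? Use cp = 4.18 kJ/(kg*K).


ex = cp * ((T_b - T_0) - T_0 * ln(T_b/T_0))
ex = 4.18 * ((486.58 - 283.34) - 283.34 * ln(486.58/283.34))
ex = 209.10 kJ/kg


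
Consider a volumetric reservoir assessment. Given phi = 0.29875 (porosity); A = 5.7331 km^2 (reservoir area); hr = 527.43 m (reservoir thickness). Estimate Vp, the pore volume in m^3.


Vp = A * 1e6 * hr * phi
Vp = 5.7331 * 1e6 * 527.43 * 0.29875
Vp = 9.0336e+08 m^3


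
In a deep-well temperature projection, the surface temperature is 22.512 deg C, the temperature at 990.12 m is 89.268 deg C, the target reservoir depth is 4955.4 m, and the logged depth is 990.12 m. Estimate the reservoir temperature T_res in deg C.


Step 1: grad = (T_d1 - T_surf)/d1 * 1000 = (89.268 - 22.512)/990.12 * 1000 = 67.42213 deg C/km
Step 2: T_res = T_surf + grad*d2/1000 = 22.512 + 67.42213*4955.4/1000 = 356.62 deg C
T_res = 356.62 deg C


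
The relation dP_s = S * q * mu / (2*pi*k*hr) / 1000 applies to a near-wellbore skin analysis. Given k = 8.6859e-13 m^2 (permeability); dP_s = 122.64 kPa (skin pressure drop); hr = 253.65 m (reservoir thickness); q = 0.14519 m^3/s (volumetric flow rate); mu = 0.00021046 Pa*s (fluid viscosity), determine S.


S = dP_s * 1000 * 2*pi*k*hr / (q*mu)
S = 122.64 * 1000 * 2*pi*8.6859e-13*253.65 / (0.14519*0.00021046)
S = 5.5559


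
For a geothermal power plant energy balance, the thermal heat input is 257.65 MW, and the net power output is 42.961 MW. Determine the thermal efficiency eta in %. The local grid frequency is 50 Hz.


eta = W_net / Q_in * 100
eta = 42.961 / 257.65 * 100
eta = 16.674 %


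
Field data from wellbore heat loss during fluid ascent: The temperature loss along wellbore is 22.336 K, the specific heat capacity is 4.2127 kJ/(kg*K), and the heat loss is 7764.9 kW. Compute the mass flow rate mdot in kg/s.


mdot = Q_loss / (cp * dT)
mdot = 7764.9 / (4.2127 * 22.336)
mdot = 82.522 kg/s


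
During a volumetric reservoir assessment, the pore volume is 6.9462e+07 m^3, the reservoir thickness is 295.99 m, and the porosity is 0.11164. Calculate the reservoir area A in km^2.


A = Vp / (1e6 * hr * phi)
A = 6.9462e+07 / (1e6 * 295.99 * 0.11164)
A = 2.1021 km^2


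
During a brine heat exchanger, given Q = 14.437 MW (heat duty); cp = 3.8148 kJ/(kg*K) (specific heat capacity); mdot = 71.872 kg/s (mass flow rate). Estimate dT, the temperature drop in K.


dT = Q * 1000 / (mdot * cp)
dT = 14.437 * 1000 / (71.872 * 3.8148)
dT = 52.656 K


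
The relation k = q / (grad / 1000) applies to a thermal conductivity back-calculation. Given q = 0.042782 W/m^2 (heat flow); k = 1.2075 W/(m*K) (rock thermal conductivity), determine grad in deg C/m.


grad = q / k * 1000
grad = 0.042782 / 1.2075 * 1000
grad = 35.43023 deg C/km
Convert: 35.43023 deg C/km * 0.001 = 0.035430 deg C/m
grad = 0.035430 deg C/m


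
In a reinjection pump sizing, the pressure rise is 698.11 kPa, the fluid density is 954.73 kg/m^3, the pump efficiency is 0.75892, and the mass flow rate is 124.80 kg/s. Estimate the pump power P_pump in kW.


P_pump = mdot * dP / (rho * eta)
P_pump = 124.80 * 698.11 / (954.73 * 0.75892)
P_pump = 120.24 kW


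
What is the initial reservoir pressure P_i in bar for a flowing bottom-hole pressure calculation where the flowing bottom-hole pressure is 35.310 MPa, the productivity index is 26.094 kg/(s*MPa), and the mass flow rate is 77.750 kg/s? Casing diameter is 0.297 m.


P_i = P_wf + mdot / PI
P_i = 35.310 + 77.750 / 26.094
P_i = 38.28961 MPa
Convert: 38.28961 MPa * 10.0 = 382.90 bar
P_i = 382.90 bar


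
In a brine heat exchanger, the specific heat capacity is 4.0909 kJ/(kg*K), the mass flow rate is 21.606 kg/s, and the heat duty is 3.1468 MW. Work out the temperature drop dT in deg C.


dT = Q * 1000 / (mdot * cp)
dT = 3.1468 * 1000 / (21.606 * 4.0909)
dT = 35.60212 K
Convert (temperature difference, 1 K = 1 deg C): 35.60212 K = 35.60212 deg C
dT = 35.602 deg C


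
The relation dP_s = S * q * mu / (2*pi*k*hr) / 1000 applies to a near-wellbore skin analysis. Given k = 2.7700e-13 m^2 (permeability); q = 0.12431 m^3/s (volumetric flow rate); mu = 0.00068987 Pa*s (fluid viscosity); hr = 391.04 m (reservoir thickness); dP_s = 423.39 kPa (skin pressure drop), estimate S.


S = dP_s * 1000 * 2*pi*k*hr / (q*mu)
S = 423.39 * 1000 * 2*pi*2.7700e-13*391.04 / (0.12431*0.00068987)
S = 3.3601


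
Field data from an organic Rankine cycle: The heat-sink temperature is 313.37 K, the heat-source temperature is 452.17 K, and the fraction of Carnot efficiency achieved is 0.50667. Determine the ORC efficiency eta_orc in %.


eta_orc = (1 - Tc/Th) * f * 100
eta_orc = (1 - 313.37/452.17) * 0.50667 * 100
eta_orc = 15.553 %


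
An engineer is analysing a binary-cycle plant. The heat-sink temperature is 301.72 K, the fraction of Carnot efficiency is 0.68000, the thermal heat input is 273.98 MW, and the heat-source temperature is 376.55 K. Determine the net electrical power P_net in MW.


Step 1: eta = (1 - Tc/Th)*f = (1 - 301.72/376.55)*0.68 = 0.1351332
Step 2: P_net = eta * Q_in = 0.1351332 * 273.98 = 37.024 MW
P_net = 37.024 MW


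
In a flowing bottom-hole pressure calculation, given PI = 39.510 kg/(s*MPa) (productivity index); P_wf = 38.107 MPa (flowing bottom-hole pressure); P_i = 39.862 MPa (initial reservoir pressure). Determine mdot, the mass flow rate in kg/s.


mdot = (P_i - P_wf) * PI
mdot = (39.862 - 38.107) * 39.510
mdot = 69.340 kg/s


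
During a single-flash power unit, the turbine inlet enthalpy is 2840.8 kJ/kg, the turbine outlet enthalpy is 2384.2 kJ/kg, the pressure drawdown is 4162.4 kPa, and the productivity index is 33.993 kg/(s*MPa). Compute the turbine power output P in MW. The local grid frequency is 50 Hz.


Step 1: mdot = PI * dP / 1000 = 33.993 * 4162.4 / 1000 = 141.4925 kg/s
Step 2: P = mdot*(h_in - h_out)/1000 = 141.4925*(2840.8 - 2384.2)/1000 = 64.605 MW
P = 64.605 MW


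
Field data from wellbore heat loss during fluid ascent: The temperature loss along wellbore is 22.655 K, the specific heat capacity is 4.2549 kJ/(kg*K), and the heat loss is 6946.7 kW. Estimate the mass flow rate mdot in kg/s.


mdot = Q_loss / (cp * dT)
mdot = 6946.7 / (4.2549 * 22.655)
mdot = 72.065 kg/s


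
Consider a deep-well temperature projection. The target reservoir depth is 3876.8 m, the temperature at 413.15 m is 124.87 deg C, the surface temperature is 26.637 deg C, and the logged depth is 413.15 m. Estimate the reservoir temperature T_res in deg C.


Step 1: grad = (T_d1 - T_surf)/d1 * 1000 = (124.87 - 26.637)/413.15 * 1000 = 237.7659 deg C/km
Step 2: T_res = T_surf + grad*d2/1000 = 26.637 + 237.7659*3876.8/1000 = 948.41 deg C
T_res = 948.41 deg C


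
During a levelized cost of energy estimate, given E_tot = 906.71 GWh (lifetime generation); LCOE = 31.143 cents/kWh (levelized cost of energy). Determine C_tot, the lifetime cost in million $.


C_tot = LCOE / 100 * E_tot
C_tot = 31.143 / 100 * 906.71
C_tot = 282.38 million $


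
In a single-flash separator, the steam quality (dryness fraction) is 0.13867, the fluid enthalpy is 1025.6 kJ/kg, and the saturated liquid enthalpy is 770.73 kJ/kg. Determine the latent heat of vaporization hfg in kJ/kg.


hfg = (h - hf) / x
hfg = (1025.6 - 770.73) / 0.13867
hfg = 1838.0 kJ/kg


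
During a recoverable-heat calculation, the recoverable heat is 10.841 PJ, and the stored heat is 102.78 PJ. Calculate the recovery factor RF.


RF = Q_rec / Q_s
RF = 10.841 / 102.78
RF = 0.10548


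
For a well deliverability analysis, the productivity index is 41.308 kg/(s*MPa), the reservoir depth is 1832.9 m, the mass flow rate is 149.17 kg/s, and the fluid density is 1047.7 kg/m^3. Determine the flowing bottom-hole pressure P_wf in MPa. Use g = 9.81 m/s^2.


Step 1: P_i = rho*g*h/1e6 = 1047.7*9.81*1832.9/1e6 = 18.83843 MPa
Step 2: P_wf = P_i - mdot/PI = 18.83843 - 149.17/41.308 = 15.227 MPa
P_wf = 15.227 MPa


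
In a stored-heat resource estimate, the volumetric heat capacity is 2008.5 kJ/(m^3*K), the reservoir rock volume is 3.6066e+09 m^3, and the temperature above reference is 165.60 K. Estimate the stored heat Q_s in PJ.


Q_s = Vr * rhoc * dT / 1e12
Q_s = 3.6066e+09 * 2008.5 * 165.60 / 1e12
Q_s = 1199.6 PJ


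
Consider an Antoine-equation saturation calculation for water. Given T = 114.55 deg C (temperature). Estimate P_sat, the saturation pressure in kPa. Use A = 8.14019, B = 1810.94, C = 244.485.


P_sat = 10^(A - B/(C + T)) / 760 * 0.101325
P_sat = 10^(8.14019 - 1810.94/(244.485 + 114.55)) / 760 * 0.101325
P_sat = 0.1664116 MPa
Convert: 0.1664116 MPa * 1000.0 = 166.41 kPa
P_sat = 166.41 kPa


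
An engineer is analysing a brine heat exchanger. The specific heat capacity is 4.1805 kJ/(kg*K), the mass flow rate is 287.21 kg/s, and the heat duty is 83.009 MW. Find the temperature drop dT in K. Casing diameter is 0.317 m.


dT = Q * 1000 / (mdot * cp)
dT = 83.009 * 1000 / (287.21 * 4.1805)
dT = 69.135 K


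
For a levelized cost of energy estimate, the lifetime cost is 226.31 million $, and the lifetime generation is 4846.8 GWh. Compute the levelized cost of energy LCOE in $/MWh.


LCOE = C_tot / E_tot * 100
LCOE = 226.31 / 4846.8 * 100
LCOE = 4.669266 cents/kWh
Convert: 4.669266 cents/kWh * 10.0 = 46.693 $/MWh
LCOE = 46.693 $/MWh


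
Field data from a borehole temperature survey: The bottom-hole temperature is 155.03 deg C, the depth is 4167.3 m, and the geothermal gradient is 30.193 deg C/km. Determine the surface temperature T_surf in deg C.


T_surf = T_d - grad * d / 1000
T_surf = 155.03 - 30.193 * 4167.3 / 1000
T_surf = 29.207 deg C


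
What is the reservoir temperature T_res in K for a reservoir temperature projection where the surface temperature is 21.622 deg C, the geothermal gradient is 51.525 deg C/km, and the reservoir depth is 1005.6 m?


T_res = T_surf + grad * d / 1000
T_res = 21.622 + 51.525 * 1005.6 / 1000
T_res = 73.43554 deg C
Convert to K: 73.43554 + 273.15 = 346.59 K
T_res = 346.59 K


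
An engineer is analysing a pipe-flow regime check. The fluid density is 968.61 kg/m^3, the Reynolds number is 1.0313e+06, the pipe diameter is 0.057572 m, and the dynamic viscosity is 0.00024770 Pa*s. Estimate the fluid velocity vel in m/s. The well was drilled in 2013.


vel = Re * mu / (rho * D)
vel = 1.0313e+06 * 0.00024770 / (968.61 * 0.057572)
vel = 4.5809 m/s


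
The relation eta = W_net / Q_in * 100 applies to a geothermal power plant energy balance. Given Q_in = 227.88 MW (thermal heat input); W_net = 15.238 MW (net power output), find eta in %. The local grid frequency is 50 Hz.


eta = W_net / Q_in * 100
eta = 15.238 / 227.88 * 100
eta = 6.6869 %


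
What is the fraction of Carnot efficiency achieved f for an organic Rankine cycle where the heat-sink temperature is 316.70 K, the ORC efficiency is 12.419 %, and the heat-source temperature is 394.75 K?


f = (eta_orc/100) / (1 - Tc/Th)
f = (12.419/100) / (1 - 316.70/394.75)
f = 0.62811


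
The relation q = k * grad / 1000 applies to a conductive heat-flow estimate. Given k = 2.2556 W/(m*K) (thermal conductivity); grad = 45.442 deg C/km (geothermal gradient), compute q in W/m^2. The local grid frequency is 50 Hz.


q = k * grad / 1000
q = 2.2556 * 45.442 / 1000
q = 0.10250 W/m^2


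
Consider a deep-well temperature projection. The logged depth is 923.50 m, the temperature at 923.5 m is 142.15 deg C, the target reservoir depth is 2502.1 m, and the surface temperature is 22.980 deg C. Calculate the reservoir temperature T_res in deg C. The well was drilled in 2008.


Step 1: grad = (T_d1 - T_surf)/d1 * 1000 = (142.15 - 22.98)/923.5 * 1000 = 129.0417 deg C/km
Step 2: T_res = T_surf + grad*d2/1000 = 22.98 + 129.0417*2502.1/1000 = 345.86 deg C
T_res = 345.86 deg C


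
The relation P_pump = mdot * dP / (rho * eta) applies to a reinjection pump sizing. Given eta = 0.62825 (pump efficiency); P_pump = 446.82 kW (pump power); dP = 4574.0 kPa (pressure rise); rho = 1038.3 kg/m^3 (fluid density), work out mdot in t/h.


mdot = P_pump * rho * eta / dP
mdot = 446.82 * 1038.3 * 0.62825 / 4574.0
mdot = 63.72235 kg/s
Convert: 63.72235 kg/s * 3.6 = 229.40 t/h
mdot = 229.40 t/h


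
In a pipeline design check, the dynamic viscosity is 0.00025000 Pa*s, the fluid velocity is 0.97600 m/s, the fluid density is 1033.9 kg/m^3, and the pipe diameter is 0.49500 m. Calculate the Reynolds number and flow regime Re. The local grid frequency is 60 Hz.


Step 1: Re = rho*vel*D/mu = 1033.9*0.976*0.495/0.00025 = 1.9980e+06
Step 2: Re = 1.9980e+06 > 4000, so flow is turbulent.
Re = 1.9980e+06 (turbulent)


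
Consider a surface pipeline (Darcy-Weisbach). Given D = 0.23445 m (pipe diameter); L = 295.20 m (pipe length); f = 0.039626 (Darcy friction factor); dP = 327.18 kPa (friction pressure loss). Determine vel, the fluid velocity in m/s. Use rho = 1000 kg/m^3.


vel = sqrt(dP*1000*2*D / (f*L*rho))
vel = sqrt(327.18*1000*2*0.23445 / (0.039626*295.20*1000))
vel = 3.6215 m/s


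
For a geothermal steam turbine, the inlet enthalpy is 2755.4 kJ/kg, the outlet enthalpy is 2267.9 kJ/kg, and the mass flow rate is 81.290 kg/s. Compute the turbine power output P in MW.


P = mdot * (h_in - h_out) / 1000
P = 81.290 * (2755.4 - 2267.9) / 1000
P = 39.629 MW


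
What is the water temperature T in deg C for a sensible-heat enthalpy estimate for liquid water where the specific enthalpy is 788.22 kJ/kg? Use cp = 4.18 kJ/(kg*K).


T = h / cp
T = 788.22 / 4.18
T = 188.57 deg C


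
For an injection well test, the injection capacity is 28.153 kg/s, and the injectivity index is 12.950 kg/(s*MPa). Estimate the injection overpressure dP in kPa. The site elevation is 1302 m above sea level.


dP = mdot * 1000 / II
dP = 28.153 * 1000 / 12.950
dP = 2174.0 kPa


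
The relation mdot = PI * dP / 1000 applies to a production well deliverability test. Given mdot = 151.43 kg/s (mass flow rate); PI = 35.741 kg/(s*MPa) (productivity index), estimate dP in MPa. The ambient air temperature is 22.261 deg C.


dP = mdot * 1000 / PI
dP = 151.43 * 1000 / 35.741
dP = 4236.871 kPa
Convert: 4236.871 kPa * 0.001 = 4.2369 MPa
dP = 4.2369 MPa


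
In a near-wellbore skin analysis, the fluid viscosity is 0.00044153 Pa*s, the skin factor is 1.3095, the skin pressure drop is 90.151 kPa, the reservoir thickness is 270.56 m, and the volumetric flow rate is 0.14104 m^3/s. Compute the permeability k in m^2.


k = S*q*mu / (2*pi*dP_s*1000*hr)
k = 1.3095*0.14104*0.00044153 / (2*pi*90.151*1000*270.56)
k = 5.3210e-13 m^2


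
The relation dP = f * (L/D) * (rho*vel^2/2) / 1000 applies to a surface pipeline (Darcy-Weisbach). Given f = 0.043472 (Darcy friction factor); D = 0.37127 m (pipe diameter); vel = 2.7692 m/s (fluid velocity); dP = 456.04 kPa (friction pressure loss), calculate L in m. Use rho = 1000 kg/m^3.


L = dP*1000*D / (f*rho*vel^2/2)
L = 456.04*1000*0.37127 / (0.043472*1000*2.7692^2/2)
L = 1015.8 m


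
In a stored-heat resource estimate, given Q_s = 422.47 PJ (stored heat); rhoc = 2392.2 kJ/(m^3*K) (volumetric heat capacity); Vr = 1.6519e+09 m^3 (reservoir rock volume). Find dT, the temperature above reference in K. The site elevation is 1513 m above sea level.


dT = Q_s * 1e12 / (Vr * rhoc)
dT = 422.47 * 1e12 / (1.6519e+09 * 2392.2)
dT = 106.91 K


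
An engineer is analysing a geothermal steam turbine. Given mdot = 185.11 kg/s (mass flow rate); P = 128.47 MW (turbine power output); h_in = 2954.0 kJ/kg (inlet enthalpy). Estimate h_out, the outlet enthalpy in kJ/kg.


h_out = h_in - P * 1000 / mdot
h_out = 2954.0 - 128.47 * 1000 / 185.11
h_out = 2260.0 kJ/kg


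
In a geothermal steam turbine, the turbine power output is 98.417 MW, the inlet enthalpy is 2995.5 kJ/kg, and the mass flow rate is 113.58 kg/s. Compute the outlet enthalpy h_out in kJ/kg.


h_out = h_in - P * 1000 / mdot
h_out = 2995.5 - 98.417 * 1000 / 113.58
h_out = 2129.0 kJ/kg


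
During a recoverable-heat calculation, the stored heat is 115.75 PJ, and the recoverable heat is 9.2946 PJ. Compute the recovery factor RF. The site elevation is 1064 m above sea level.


RF = Q_rec / Q_s
RF = 9.2946 / 115.75
RF = 0.080299


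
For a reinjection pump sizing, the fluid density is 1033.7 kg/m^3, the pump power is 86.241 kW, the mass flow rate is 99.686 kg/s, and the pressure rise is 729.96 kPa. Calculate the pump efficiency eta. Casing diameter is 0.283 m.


eta = mdot * dP / (rho * P_pump)
eta = 99.686 * 729.96 / (1033.7 * 86.241)
eta = 0.81625


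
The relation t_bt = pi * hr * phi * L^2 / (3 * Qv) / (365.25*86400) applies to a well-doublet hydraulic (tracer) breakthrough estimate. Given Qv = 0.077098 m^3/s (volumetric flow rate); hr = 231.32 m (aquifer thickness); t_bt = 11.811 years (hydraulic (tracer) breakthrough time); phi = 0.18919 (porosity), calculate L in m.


L = sqrt(t_bt*365.25*86400*3*Qv / (pi*hr*phi))
L = sqrt(11.811*365.25*86400*3*0.077098 / (pi*231.32*0.18919))
L = 791.86 m


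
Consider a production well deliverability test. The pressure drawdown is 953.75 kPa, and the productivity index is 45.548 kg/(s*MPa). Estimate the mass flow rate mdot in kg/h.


mdot = PI * dP / 1000
mdot = 45.548 * 953.75 / 1000
mdot = 43.44140 kg/s
Convert: 43.44140 kg/s * 3600.0 = 1.5639e+05 kg/h
mdot = 1.5639e+05 kg/h


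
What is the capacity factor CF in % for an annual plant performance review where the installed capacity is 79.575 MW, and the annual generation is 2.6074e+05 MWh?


CF = E_a / (cap * 8760) * 100
CF = 2.6074e+05 / (79.575 * 8760) * 100
CF = 37.405 %


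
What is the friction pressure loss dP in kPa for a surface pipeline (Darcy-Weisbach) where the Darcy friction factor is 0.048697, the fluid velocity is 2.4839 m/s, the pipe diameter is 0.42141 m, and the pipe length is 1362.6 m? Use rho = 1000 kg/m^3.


dP = f * (L/D) * (rho*vel^2/2) / 1000
dP = 0.048697 * (1362.6/0.42141) * (1000*2.4839^2/2) / 1000
dP = 485.74 kPa


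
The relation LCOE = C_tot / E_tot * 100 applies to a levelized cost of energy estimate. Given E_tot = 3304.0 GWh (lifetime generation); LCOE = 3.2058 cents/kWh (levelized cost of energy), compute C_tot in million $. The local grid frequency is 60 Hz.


C_tot = LCOE / 100 * E_tot
C_tot = 3.2058 / 100 * 3304.0
C_tot = 105.92 million $


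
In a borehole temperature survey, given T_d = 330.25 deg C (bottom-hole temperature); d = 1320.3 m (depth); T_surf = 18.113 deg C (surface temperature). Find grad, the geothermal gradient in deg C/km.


grad = (T_d - T_surf) / d * 1000
grad = (330.25 - 18.113) / 1320.3 * 1000
grad = 236.41 deg C/km


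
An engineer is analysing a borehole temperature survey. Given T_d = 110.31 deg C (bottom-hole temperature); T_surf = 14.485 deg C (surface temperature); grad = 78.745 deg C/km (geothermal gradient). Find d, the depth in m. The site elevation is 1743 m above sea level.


d = (T_d - T_surf) / grad * 1000
d = (110.31 - 14.485) / 78.745 * 1000
d = 1216.9 m


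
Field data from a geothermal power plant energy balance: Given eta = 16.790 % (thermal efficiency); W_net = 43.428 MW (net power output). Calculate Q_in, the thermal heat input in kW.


Q_in = W_net / (eta / 100)
Q_in = 43.428 / (16.790 / 100)
Q_in = 258.6540 MW
Convert: 258.6540 MW * 1000.0 = 2.5865e+05 kW
Q_in = 2.5865e+05 kW


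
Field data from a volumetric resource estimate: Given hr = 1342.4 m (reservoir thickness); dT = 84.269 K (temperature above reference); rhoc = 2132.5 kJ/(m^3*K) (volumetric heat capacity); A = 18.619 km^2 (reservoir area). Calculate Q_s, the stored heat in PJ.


Step 1: Vr = A*1e6*hr = 18.619*1e6*1342.4 = 2.499415e+10 m^3
Step 2: Q_s = Vr*rhoc*dT/1e12 = 2.499415e+10*2132.5*84.269/1e12 = 4491.5 PJ
Q_s = 4491.5 PJ


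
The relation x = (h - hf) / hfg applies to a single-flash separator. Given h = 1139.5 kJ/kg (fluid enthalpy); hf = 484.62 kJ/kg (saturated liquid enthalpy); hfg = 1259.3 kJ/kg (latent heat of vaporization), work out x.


x = (h - hf) / hfg
x = (1139.5 - 484.62) / 1259.3
x = 0.52003


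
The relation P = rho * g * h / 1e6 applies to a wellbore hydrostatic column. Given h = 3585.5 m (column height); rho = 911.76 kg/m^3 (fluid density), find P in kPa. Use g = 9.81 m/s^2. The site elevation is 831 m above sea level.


P = rho * g * h / 1e6
P = 911.76 * 9.81 * 3585.5 / 1e6
P = 32.07002 MPa
Convert: 32.07002 MPa * 1000.0 = 32070 kPa
P = 32070 kPa


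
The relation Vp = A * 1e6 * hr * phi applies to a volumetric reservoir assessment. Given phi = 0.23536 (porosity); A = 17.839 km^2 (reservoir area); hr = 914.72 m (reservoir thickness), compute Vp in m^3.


Vp = A * 1e6 * hr * phi
Vp = 17.839 * 1e6 * 914.72 * 0.23536
Vp = 3.8405e+09 m^3


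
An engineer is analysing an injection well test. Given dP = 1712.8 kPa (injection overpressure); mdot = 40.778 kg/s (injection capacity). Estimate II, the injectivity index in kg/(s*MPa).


II = mdot * 1000 / dP
II = 40.778 * 1000 / 1712.8
II = 23.808 kg/(s*MPa)


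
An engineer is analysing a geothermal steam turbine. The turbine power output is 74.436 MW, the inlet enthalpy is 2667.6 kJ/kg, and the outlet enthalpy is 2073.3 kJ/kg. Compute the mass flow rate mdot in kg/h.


mdot = P * 1000 / (h_in - h_out)
mdot = 74.436 * 1000 / (2667.6 - 2073.3)
mdot = 125.2499 kg/s
Convert: 125.2499 kg/s * 3600.0 = 4.5090e+05 kg/h
mdot = 4.5090e+05 kg/h


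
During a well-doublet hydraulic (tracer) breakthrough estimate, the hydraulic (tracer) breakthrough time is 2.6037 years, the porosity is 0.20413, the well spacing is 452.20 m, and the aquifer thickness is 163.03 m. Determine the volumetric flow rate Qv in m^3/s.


Qv = pi*hr*phi*L^2 / (3*t_bt*365.25*86400)
Qv = pi*163.03*0.20413*452.20^2 / (3*2.6037*365.25*86400)
Qv = 0.086730 m^3/s


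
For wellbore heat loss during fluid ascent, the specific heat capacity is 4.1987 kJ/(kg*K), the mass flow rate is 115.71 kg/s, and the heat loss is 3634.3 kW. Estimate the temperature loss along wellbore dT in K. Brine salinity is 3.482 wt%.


dT = Q_loss / (mdot * cp)
dT = 3634.3 / (115.71 * 4.1987)
dT = 7.4806 K


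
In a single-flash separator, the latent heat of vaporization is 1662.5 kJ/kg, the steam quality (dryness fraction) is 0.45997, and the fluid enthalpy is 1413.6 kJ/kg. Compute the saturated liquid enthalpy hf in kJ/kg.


hf = h - x * hfg
hf = 1413.6 - 0.45997 * 1662.5
hf = 648.90 kJ/kg


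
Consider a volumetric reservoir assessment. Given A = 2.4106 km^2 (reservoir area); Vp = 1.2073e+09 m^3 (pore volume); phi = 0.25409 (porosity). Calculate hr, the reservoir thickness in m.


hr = Vp / (A * 1e6 * phi)
hr = 1.2073e+09 / (2.4106 * 1e6 * 0.25409)
hr = 1971.1 m


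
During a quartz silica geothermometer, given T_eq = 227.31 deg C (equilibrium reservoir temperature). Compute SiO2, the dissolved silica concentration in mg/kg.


SiO2 = 10^(5.19 - 1309/(T_eq + 273.15))
SiO2 = 10^(5.19 - 1309/(227.31 + 273.15))
SiO2 = 375.32 mg/kg


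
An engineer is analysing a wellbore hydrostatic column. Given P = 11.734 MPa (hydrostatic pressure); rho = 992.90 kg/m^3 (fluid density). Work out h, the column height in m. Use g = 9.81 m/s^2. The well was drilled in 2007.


h = P * 1e6 / (g * rho)
h = 11.734 * 1e6 / (9.81 * 992.90)
h = 1204.7 m


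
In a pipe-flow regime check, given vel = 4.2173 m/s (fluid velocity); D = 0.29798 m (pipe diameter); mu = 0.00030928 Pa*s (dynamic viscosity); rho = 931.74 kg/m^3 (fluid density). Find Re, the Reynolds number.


Re = rho * vel * D / mu
Re = 931.74 * 4.2173 * 0.29798 / 0.00030928
Re = 3.7859e+06


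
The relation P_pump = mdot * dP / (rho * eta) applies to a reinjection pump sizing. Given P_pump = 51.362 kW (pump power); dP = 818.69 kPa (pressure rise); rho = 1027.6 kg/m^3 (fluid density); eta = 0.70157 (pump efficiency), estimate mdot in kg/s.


mdot = P_pump * rho * eta / dP
mdot = 51.362 * 1027.6 * 0.70157 / 818.69
mdot = 45.229 kg/s


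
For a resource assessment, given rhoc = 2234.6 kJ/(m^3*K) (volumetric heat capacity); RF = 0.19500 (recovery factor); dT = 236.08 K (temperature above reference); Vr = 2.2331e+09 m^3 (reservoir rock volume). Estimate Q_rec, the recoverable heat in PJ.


Step 1: Q_s = Vr*rhoc*dT/1e12 = 2.2331e+09*2234.6*236.08/1e12 = 1178.059 PJ
Step 2: Q_rec = Q_s * RF = 1178.059 * 0.195 = 229.72 PJ
Q_rec = 229.72 PJ
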